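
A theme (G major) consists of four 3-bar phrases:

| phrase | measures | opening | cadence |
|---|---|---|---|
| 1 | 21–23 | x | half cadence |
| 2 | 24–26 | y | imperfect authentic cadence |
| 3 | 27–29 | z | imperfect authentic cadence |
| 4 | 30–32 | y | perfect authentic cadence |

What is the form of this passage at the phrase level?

contrasting double period

Four phrases in two halves: the first half (mm. 21–26) ends with an imperfect authentic cadence, the second (mm. 27–32) with a perfect authentic cadence — a large antecedent–consequent pair, i.e. a double period.
Phrase 3 begins with different material from phrase 1, making it contrasting.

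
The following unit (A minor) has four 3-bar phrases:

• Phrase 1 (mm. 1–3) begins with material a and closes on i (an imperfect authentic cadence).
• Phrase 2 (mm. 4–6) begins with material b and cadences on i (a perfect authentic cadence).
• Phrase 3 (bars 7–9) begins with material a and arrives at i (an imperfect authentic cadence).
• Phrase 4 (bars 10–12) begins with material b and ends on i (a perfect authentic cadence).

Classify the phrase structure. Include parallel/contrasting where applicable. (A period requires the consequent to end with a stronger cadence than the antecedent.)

repeated period

The cadence pattern IAC–PAC–IAC–PAC is weak–strong twice, and phrases 3–4 restate phrases 1–2: a period heard twice, not a double period (which would end weakly at phrase 2).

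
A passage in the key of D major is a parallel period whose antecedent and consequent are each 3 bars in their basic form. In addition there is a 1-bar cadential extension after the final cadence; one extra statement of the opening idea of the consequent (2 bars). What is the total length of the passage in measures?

9 measures

Basic parallel period: 3 + 3 = 6 bars.
6 (basic form) + 1 (cadential extension) + 2 (extra statement) = 9.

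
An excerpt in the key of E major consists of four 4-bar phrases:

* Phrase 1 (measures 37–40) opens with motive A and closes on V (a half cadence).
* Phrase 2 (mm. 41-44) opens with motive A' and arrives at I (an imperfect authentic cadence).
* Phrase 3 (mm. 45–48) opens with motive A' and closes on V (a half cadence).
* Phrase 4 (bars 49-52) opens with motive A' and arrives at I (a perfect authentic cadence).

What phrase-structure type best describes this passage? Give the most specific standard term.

parallel double period

Four phrases in two halves: the first half (mm. 37–44) ends with an imperfect authentic cadence, the second (measures 45–52) with a perfect authentic cadence — a large antecedent–consequent pair, i.e. a double period.
Phrase 3 begins with the same material as phrase 1, making it parallel.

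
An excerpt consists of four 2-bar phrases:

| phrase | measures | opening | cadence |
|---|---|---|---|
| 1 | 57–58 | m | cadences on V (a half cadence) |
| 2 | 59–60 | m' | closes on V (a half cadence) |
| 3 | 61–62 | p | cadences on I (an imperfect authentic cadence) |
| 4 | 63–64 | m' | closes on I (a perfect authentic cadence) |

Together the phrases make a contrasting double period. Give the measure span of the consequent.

In a double period the first pair of phrases (ending half cadence) is the large antecedent and the second pair (ending perfect authentic cadence) is the large consequent; the consequent is measures 61–64.

measures 61–64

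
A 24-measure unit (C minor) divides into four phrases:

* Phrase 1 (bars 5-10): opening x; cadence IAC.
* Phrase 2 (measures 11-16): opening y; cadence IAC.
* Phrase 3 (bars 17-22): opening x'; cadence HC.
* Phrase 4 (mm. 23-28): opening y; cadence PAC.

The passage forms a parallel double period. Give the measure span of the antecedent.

In a double period the first pair of phrases (ending imperfect authentic cadence) is the large antecedent and the second pair (ending perfect authentic cadence) is the large consequent; the antecedent is measures 5–16.

measures 5–16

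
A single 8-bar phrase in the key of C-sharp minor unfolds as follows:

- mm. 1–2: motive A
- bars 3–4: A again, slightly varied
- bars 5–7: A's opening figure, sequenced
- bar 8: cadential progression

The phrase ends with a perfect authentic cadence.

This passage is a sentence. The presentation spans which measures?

measures 1–4

The presentation of a sentence is the basic idea (measures 1–2) plus its repetition (bars 3–4); the presentation is therefore mm. 1-4.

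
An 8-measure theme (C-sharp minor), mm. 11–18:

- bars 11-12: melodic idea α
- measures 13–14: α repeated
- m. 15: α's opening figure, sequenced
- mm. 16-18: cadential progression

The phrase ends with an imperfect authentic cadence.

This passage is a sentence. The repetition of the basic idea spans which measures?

The presentation of a sentence is the basic idea (bars 11–12) plus its repetition (mm. 13-14); the repetition of the basic idea is therefore mm. 13–14.

measures 13–14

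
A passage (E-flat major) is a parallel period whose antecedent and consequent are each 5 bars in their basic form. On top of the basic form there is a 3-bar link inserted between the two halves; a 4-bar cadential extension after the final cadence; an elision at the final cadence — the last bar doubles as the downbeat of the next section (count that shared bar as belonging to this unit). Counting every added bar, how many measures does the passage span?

Basic parallel period: 5 + 5 = 10 bars.
10 (basic form) + 3 (link) + 4 (cadential extension) = 17.
The elision shares a bar with the next section but does not change this unit's count.

17 measures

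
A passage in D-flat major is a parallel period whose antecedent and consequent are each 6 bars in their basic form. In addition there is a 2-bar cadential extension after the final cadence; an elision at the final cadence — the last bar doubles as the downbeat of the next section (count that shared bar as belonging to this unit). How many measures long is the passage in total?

14 measures

Basic parallel period: 6 + 6 = 12 bars.
12 (basic form) + 2 (cadential extension) = 14.
The elision shares a bar with the next section but does not change this unit's count.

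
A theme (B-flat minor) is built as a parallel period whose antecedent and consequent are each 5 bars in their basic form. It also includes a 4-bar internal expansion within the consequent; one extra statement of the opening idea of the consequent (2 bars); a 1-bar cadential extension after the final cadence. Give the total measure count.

17 measures

Basic parallel period: 5 + 5 = 10 bars.
10 (basic form) + 4 (internal expansion) + 2 (extra statement) + 1 (cadential extension) = 17.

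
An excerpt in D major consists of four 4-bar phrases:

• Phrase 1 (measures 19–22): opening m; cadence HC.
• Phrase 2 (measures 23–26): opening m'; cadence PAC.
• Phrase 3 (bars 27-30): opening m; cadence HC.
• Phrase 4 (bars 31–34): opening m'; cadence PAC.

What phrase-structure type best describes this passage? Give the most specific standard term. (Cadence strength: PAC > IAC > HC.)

The cadence pattern HC–PAC–HC–PAC is weak–strong twice, and phrases 3–4 restate phrases 1–2: a period heard twice, not a double period (which would end weakly at phrase 2).

repeated period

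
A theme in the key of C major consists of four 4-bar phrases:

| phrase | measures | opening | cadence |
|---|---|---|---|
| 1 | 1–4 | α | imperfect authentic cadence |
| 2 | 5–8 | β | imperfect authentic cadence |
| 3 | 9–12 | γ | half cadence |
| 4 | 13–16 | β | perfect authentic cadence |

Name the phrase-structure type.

contrasting double period

Four phrases in two halves: the first half (mm. 1–8) ends with an imperfect authentic cadence, the second (bars 9–16) with a perfect authentic cadence — a large antecedent–consequent pair, i.e. a double period.
Phrase 3 begins with different material from phrase 1, making it contrasting.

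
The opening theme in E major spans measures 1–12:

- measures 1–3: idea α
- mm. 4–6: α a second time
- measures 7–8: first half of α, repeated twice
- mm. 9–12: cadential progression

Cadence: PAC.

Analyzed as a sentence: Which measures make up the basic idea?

The presentation of a sentence is the basic idea (bars 1-3) plus its repetition (bars 4-6); the basic idea is therefore measures 1–3.

measures 1–3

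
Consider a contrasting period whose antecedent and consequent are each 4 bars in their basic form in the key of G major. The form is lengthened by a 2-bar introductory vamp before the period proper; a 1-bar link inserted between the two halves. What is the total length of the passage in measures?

Basic contrasting period: 4 + 4 = 8 bars.
8 (basic form) + 2 (introduction) + 1 (link) = 11.

11 measures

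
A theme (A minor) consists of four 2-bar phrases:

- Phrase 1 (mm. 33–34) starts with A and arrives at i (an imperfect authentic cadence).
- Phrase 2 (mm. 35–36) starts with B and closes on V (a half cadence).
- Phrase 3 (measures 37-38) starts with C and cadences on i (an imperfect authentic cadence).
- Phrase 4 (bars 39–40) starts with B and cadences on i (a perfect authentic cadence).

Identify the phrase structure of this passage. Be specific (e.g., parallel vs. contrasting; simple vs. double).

contrasting double period

Four phrases in two halves: the first half (bars 33-36) ends with a half cadence, the second (bars 37–40) with a perfect authentic cadence — a large antecedent–consequent pair, i.e. a double period.
Phrase 3 begins with different material from phrase 1, making it contrasting.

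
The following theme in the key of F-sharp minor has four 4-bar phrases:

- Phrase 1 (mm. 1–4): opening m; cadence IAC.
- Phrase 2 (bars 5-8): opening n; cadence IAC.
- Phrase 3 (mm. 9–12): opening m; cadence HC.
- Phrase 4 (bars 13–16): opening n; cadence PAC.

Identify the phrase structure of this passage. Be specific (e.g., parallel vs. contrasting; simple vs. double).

Four phrases in two halves: the first half (mm. 1-8) ends with an imperfect authentic cadence, the second (measures 9-16) with a perfect authentic cadence — a large antecedent–consequent pair, i.e. a double period.
Phrase 3 begins with the same material as phrase 1, making it parallel.

parallel double period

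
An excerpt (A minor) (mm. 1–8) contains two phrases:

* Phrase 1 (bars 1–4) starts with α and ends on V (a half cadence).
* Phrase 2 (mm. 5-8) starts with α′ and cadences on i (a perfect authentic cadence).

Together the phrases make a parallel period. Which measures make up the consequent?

The phrase ending with the weaker cadence (half cadence) is the antecedent; the one ending more conclusively (perfect authentic cadence) is the consequent. The consequent is measures 5–8.

measures 5–8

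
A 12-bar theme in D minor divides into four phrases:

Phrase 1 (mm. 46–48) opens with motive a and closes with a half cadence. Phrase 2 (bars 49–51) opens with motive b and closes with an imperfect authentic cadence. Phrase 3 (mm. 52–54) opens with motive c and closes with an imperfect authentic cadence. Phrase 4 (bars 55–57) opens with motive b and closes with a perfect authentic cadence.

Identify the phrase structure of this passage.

contrasting double period

Four phrases in two halves: the first half (mm. 46–51) ends with an imperfect authentic cadence, the second (bars 52–57) with a perfect authentic cadence — a large antecedent–consequent pair, i.e. a double period.
Phrase 3 begins with different material from phrase 1, making it contrasting.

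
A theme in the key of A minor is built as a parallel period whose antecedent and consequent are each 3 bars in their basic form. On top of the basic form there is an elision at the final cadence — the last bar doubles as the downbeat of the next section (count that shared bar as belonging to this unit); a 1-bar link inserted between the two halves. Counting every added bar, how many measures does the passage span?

7 measures

Basic parallel period: 3 + 3 = 6 bars.
6 (basic form) + 1 (link) = 7.
The elision shares a bar with the next section but does not change this unit's count.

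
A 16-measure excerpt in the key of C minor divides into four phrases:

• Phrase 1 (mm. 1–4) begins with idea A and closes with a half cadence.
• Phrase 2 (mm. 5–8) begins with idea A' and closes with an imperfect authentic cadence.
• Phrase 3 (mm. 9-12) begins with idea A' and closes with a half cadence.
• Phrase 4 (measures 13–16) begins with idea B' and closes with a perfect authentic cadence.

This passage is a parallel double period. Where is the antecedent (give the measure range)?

In a double period the four phrases pair into a large antecedent (phrases 1–2, ending imperfect authentic cadence) and a large consequent (phrases 3–4, ending perfect authentic cadence). The antecedent spans measures 1-8.

measures 1–8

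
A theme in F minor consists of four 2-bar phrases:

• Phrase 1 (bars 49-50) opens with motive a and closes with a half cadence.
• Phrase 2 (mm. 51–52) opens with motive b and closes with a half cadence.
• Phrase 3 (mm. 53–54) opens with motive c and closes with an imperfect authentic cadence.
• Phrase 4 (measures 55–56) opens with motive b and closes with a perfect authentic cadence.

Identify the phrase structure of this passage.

Four phrases in two halves: the first half (measures 49–52) ends with a half cadence, the second (bars 53–56) with a perfect authentic cadence — a large antecedent–consequent pair, i.e. a double period.
Phrase 3 begins with different material from phrase 1, making it contrasting.

contrasting double period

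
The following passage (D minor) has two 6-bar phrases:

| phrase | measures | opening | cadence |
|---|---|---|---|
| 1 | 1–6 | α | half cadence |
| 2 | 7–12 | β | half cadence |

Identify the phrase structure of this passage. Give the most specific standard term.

phrase group

The second phrase closes with a half cadence, which is not stronger than the first phrase's half cadence; without a weak→strong cadential pair there is no antecedent–consequent relationship, so this is a phrase group rather than a period.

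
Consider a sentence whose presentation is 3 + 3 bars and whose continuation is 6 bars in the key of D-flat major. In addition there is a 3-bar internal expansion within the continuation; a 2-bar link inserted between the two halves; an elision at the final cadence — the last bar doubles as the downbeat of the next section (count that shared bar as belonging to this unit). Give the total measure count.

Basic sentence: 3 + 3 + 6 = 12 bars.
12 (basic form) + 3 (internal expansion) + 2 (link) = 17.
The elision shares a bar with the next section but does not change this unit's count.

17 measures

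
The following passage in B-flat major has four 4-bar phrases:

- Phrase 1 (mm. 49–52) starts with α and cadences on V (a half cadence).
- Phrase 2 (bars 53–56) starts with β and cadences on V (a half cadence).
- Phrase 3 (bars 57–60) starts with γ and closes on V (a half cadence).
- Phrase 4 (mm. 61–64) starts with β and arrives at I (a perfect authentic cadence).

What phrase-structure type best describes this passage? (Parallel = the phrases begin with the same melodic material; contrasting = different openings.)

contrasting double period

Four phrases in two halves: the first half (mm. 49-56) ends with a half cadence, the second (mm. 57–64) with a perfect authentic cadence — a large antecedent–consequent pair, i.e. a double period.
Phrase 3 begins with different material from phrase 1, making it contrasting.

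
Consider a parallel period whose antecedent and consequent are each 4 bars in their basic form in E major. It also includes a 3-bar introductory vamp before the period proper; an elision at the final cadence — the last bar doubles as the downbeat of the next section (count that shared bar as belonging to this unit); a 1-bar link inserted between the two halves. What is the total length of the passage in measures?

12 measures

Basic parallel period: 4 + 4 = 8 bars.
8 (basic form) + 3 (introduction) + 1 (link) = 12.
The elision shares a bar with the next section but does not change this unit's count.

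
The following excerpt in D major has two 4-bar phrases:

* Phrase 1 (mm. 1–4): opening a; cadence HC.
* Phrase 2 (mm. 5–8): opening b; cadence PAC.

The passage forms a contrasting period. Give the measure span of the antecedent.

measures 1–4

The phrase ending with the weaker cadence (half cadence) is the antecedent; the one ending more conclusively (perfect authentic cadence) is the consequent. The antecedent is measures 1–4.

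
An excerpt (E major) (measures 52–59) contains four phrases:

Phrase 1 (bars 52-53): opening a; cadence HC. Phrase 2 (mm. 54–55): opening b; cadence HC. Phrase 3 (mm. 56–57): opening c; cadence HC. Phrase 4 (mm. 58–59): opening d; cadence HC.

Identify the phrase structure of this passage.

Phrase 4 ends with a half cadence, no stronger than phrase 2's half cadence, so the four phrases do not form a double period; nor do phrases 3–4 duplicate 1–2, so it is not a repeated period. With no phrase reaching a conclusive cadence, the passage is a phrase group.

phrase group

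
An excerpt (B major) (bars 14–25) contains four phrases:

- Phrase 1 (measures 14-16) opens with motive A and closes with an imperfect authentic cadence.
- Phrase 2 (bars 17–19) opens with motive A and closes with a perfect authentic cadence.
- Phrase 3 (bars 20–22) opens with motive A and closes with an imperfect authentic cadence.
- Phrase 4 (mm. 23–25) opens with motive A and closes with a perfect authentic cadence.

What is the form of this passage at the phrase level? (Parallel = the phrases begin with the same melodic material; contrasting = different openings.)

The cadence pattern IAC–PAC–IAC–PAC is weak–strong twice, and phrases 3–4 restate phrases 1–2: a period heard twice, not a double period (which would end weakly at phrase 2).

repeated period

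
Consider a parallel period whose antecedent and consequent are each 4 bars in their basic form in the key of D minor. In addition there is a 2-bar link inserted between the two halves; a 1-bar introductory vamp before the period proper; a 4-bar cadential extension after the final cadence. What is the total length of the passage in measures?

15 measures

Basic parallel period: 4 + 4 = 8 bars.
8 (basic form) + 2 (link) + 1 (introduction) + 4 (cadential extension) = 15.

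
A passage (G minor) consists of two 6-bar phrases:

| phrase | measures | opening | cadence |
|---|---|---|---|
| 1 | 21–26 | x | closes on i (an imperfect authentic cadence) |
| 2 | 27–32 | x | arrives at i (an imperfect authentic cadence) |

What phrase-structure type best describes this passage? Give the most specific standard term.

Both phrases have the same opening (x) and the same cadence (imperfect authentic cadence): the second is a restatement, not a consequent, so this is a repeated phrase rather than a period.

repeated phrase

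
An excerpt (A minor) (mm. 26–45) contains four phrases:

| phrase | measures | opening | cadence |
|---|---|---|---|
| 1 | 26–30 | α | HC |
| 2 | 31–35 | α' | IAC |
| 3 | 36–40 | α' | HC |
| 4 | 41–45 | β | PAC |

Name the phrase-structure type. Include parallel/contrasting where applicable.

parallel double period

Four phrases in two halves: the first half (measures 26-35) ends with an imperfect authentic cadence, the second (measures 36-45) with a perfect authentic cadence — a large antecedent–consequent pair, i.e. a double period.
Phrase 3 begins with the same material as phrase 1, making it parallel.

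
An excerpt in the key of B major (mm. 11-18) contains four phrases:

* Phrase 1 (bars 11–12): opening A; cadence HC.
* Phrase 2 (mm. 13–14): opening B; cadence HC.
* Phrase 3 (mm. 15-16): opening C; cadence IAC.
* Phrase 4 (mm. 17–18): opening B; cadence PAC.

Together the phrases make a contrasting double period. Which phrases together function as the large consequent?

phrases 3 and 4

In a double period the first pair of phrases (ending half cadence) is the large antecedent and the second pair (ending perfect authentic cadence) is the large consequent; the consequent is phrases 3 and 4.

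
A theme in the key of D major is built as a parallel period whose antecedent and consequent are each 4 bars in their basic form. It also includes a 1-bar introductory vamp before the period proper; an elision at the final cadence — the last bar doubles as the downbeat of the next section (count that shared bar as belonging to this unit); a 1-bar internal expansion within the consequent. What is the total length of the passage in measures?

Basic parallel period: 4 + 4 = 8 bars.
8 (basic form) + 1 (introduction) + 1 (internal expansion) = 10.
The elision shares a bar with the next section but does not change this unit's count.

10 measures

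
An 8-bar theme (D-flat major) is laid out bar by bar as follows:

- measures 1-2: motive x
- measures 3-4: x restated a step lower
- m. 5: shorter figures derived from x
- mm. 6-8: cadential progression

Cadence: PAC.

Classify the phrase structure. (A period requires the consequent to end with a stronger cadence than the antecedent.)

Basic idea (mm. 1–2) + its repetition (measures 3–4) form the presentation; fragmentation and cadence (measures 5–8) form the continuation — the 8-bar whole is a sentence.

sentence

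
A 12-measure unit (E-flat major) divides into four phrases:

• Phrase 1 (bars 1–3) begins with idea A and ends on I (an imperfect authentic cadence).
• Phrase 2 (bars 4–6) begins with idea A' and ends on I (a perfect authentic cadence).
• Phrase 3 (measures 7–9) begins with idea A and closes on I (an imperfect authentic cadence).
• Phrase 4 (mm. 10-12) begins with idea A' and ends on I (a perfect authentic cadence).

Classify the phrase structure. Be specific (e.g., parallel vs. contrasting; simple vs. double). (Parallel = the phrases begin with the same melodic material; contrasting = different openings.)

The cadence pattern IAC–PAC–IAC–PAC is weak–strong twice, and phrases 3–4 restate phrases 1–2: a period heard twice, not a double period (which would end weakly at phrase 2).

repeated period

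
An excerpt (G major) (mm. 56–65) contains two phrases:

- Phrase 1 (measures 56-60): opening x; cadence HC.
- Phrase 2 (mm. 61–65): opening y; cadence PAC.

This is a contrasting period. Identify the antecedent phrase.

phrase 1

The phrase ending with the weaker cadence (half cadence) is the antecedent; the one ending more conclusively (perfect authentic cadence) is the consequent. The antecedent is phrase 1.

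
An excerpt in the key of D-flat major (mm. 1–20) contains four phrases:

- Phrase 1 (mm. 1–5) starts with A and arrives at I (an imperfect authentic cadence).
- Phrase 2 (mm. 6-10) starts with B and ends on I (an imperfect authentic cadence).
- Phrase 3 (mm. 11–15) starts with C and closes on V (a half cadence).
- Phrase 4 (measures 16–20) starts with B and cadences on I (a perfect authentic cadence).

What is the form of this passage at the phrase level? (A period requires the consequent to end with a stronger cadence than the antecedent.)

Four phrases in two halves: the first half (bars 1-10) ends with an imperfect authentic cadence, the second (measures 11–20) with a perfect authentic cadence — a large antecedent–consequent pair, i.e. a double period.
Phrase 3 begins with different material from phrase 1, making it contrasting.

contrasting double period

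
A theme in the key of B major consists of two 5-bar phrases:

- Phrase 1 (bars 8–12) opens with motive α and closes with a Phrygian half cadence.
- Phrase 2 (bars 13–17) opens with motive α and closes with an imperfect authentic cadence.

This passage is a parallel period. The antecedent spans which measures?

measures 8–12

The antecedent is the phrase ending with the weaker cadence (Phrygian half cadence, phrase 1) and the consequent the one ending more conclusively (imperfect authentic cadence, phrase 2); the antecedent is measures 8–12.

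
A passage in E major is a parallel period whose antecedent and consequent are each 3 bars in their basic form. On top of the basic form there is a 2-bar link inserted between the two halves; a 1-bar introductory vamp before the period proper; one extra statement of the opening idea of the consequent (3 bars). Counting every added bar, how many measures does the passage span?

12 measures

Basic parallel period: 3 + 3 = 6 bars.
6 (basic form) + 2 (link) + 1 (introduction) + 3 (extra statement) = 12.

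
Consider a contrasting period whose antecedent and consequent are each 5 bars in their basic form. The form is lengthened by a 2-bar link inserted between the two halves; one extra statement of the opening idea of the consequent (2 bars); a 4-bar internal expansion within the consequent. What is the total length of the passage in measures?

Basic contrasting period: 5 + 5 = 10 bars.
10 (basic form) + 2 (link) + 2 (extra statement) + 4 (internal expansion) = 18.

18 measures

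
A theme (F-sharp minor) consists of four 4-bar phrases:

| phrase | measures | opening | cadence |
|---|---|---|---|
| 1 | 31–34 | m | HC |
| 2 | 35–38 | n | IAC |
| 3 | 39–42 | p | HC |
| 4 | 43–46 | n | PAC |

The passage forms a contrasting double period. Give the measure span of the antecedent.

In a double period the first pair of phrases (ending imperfect authentic cadence) is the large antecedent and the second pair (ending perfect authentic cadence) is the large consequent; the antecedent is measures 31–38.

measures 31–38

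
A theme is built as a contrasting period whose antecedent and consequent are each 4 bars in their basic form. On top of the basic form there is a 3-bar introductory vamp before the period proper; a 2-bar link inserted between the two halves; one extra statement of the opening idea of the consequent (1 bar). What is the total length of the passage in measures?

Basic contrasting period: 4 + 4 = 8 bars.
8 (basic form) + 3 (introduction) + 2 (link) + 1 (extra statement) = 14.

14 measures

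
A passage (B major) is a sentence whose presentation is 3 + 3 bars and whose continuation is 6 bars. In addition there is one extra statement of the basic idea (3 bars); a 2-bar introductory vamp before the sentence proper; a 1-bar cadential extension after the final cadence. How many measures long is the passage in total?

18 measures

Basic sentence: 3 + 3 + 6 = 12 bars.
12 (basic form) + 3 (extra statement) + 2 (introduction) + 1 (cadential extension) = 18.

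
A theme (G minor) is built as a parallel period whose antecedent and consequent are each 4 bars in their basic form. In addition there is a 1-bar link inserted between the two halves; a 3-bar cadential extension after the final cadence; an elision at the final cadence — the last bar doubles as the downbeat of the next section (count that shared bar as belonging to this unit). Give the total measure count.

Basic parallel period: 4 + 4 = 8 bars.
8 (basic form) + 1 (link) + 3 (cadential extension) = 12.
The elision shares a bar with the next section but does not change this unit's count.

12 measures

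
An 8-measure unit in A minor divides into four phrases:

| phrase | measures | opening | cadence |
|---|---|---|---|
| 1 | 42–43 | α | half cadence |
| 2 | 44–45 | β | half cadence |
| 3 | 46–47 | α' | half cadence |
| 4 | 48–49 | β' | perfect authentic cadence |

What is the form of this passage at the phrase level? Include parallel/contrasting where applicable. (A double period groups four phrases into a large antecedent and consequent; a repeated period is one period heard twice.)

Four phrases in two halves: the first half (mm. 42-45) ends with a half cadence, the second (mm. 46–49) with a perfect authentic cadence — a large antecedent–consequent pair, i.e. a double period.
Phrase 3 begins with the same material as phrase 1, making it parallel.

parallel double period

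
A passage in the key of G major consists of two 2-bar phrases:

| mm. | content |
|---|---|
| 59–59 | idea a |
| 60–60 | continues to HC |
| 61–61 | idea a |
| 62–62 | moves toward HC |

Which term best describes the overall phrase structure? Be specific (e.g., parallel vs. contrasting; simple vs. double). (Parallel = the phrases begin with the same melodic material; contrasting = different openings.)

Both phrases have the same opening (a) and the same cadence (half cadence): the second is a restatement, not a consequent, so this is a repeated phrase rather than a period.

repeated phrase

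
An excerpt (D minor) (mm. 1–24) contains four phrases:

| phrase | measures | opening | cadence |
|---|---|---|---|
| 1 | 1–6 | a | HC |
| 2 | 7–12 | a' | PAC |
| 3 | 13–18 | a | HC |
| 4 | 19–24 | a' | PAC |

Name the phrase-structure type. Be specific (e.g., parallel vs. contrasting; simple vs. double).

repeated period

The cadence pattern HC–PAC–HC–PAC is weak–strong twice, and phrases 3–4 restate phrases 1–2: a period heard twice, not a double period (which would end weakly at phrase 2).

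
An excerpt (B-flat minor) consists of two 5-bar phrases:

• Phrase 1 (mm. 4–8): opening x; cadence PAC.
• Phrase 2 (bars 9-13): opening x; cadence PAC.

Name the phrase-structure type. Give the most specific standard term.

Both phrases have the same opening (x) and the same cadence (perfect authentic cadence): the second is a restatement, not a consequent, so this is a repeated phrase rather than a period.

repeated phrase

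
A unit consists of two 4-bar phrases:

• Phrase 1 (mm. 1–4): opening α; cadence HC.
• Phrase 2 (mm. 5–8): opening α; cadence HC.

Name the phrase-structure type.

Both phrases have the same opening (α) and the same cadence (half cadence): the second is a restatement, not a consequent, so this is a repeated phrase rather than a period.

repeated phrase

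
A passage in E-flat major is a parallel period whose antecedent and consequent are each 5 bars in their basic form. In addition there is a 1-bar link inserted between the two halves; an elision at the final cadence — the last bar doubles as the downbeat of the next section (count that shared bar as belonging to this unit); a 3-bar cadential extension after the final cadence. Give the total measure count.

Basic parallel period: 5 + 5 = 10 bars.
10 (basic form) + 1 (link) + 3 (cadential extension) = 14.
The elision shares a bar with the next section but does not change this unit's count.

14 measures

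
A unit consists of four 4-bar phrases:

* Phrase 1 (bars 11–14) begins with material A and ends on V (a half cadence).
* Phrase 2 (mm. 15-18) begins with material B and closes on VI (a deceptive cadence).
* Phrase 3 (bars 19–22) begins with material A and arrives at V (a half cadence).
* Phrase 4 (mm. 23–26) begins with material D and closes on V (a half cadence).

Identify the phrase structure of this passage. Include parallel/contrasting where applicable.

phrase group

Phrase 4 ends with a half cadence, no stronger than phrase 2's deceptive cadence, so the four phrases do not form a double period; nor do phrases 3–4 duplicate 1–2, so it is not a repeated period. With no phrase reaching a conclusive cadence, the passage is a phrase group.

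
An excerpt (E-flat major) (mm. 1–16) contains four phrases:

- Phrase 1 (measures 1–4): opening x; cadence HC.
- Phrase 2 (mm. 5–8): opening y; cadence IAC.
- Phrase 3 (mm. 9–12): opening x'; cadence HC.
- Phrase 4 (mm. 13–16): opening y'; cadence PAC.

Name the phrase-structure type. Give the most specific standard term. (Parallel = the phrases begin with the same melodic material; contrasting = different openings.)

Four phrases in two halves: the first half (measures 1-8) ends with an imperfect authentic cadence, the second (bars 9–16) with a perfect authentic cadence — a large antecedent–consequent pair, i.e. a double period.
Phrase 3 begins with the same material as phrase 1, making it parallel.

parallel double period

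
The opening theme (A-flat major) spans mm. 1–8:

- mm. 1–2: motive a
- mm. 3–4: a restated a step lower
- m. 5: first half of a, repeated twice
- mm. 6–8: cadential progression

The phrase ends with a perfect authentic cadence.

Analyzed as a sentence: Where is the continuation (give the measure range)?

After the presentation (bars 1–4), the continuation covers the fragmentation through the cadence: bars 5–8.

measures 5–8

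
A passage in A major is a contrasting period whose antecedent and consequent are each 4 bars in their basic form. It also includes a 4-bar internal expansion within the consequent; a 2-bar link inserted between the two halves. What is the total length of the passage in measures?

14 measures

Basic contrasting period: 4 + 4 = 8 bars.
8 (basic form) + 4 (internal expansion) + 2 (link) = 14.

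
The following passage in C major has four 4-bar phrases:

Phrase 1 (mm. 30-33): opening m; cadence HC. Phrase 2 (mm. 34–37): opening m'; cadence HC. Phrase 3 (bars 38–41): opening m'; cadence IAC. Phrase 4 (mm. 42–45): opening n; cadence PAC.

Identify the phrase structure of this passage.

parallel double period

Four phrases in two halves: the first half (mm. 30–37) ends with a half cadence, the second (mm. 38–45) with a perfect authentic cadence — a large antecedent–consequent pair, i.e. a double period.
Phrase 3 begins with the same material as phrase 1, making it parallel.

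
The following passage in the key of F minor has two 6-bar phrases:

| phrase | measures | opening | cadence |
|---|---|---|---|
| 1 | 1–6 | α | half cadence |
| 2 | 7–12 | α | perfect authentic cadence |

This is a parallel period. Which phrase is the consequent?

phrase 2

The phrase ending with the weaker cadence (half cadence) is the antecedent; the one ending more conclusively (perfect authentic cadence) is the consequent. The consequent is phrase 2.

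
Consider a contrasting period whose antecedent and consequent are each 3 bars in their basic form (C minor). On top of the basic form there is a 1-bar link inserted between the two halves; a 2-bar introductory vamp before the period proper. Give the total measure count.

Basic contrasting period: 3 + 3 = 6 bars.
6 (basic form) + 1 (link) + 2 (introduction) = 9.

9 measures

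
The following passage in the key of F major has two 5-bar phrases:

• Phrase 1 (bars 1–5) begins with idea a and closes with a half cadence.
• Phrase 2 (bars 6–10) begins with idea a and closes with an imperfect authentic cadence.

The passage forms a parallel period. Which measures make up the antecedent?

measures 1–5

The antecedent is the phrase ending with the weaker cadence (half cadence, phrase 1) and the consequent the one ending more conclusively (imperfect authentic cadence, phrase 2); the antecedent is mm. 1–5.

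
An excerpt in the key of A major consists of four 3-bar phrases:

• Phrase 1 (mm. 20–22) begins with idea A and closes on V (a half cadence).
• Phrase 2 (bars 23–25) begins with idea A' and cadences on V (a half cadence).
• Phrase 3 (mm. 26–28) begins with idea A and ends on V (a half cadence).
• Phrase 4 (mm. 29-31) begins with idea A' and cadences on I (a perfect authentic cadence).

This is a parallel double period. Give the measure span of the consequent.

measures 26–31

In a double period the first pair of phrases (ending half cadence) is the large antecedent and the second pair (ending perfect authentic cadence) is the large consequent; the consequent is measures 26–31.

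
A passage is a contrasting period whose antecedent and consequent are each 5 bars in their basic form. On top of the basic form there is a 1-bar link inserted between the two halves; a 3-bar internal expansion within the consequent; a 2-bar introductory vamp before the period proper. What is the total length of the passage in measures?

Basic contrasting period: 5 + 5 = 10 bars.
10 (basic form) + 1 (link) + 3 (internal expansion) + 2 (introduction) = 16.

16 measures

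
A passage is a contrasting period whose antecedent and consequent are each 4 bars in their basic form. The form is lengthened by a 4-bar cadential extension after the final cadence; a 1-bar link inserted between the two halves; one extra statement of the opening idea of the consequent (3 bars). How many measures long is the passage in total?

16 measures

Basic contrasting period: 4 + 4 = 8 bars.
8 (basic form) + 4 (cadential extension) + 1 (link) + 3 (extra statement) = 16.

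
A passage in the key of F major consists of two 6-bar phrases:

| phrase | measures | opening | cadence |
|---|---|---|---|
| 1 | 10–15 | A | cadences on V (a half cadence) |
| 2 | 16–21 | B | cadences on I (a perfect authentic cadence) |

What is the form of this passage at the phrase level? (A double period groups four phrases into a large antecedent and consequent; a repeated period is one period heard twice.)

Phrase 1 ends with a half cadence (weaker) and phrase 2 with a perfect authentic cadence (stronger): antecedent + consequent = a period.
The two phrases open with different material (A / B), so the period is contrasting.

contrasting period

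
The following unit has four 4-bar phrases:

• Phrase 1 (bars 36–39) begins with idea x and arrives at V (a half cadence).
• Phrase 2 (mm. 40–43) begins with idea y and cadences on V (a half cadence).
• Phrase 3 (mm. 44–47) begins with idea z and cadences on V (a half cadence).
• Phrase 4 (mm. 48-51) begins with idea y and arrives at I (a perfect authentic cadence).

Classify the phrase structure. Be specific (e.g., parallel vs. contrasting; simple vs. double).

Four phrases in two halves: the first half (bars 36-43) ends with a half cadence, the second (bars 44–51) with a perfect authentic cadence — a large antecedent–consequent pair, i.e. a double period.
Phrase 3 begins with different material from phrase 1, making it contrasting.

contrasting double period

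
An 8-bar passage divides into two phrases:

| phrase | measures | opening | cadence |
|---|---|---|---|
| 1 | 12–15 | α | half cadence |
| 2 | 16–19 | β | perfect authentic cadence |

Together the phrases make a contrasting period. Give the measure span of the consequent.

measures 16–19

The phrase ending with the weaker cadence (half cadence) is the antecedent; the one ending more conclusively (perfect authentic cadence) is the consequent. The consequent is measures 16–19.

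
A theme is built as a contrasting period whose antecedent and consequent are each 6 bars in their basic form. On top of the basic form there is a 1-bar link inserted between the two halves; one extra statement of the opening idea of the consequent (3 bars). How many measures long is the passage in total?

16 measures

Basic contrasting period: 6 + 6 = 12 bars.
12 (basic form) + 1 (link) + 3 (extra statement) = 16.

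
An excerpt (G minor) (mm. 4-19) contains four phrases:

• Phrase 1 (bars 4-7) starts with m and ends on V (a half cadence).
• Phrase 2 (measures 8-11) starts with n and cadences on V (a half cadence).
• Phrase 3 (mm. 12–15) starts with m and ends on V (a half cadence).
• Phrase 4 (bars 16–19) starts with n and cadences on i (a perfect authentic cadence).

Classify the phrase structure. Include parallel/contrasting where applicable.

parallel double period

Four phrases in two halves: the first half (mm. 4-11) ends with a half cadence, the second (bars 12–19) with a perfect authentic cadence — a large antecedent–consequent pair, i.e. a double period.
Phrase 3 begins with the same material as phrase 1, making it parallel.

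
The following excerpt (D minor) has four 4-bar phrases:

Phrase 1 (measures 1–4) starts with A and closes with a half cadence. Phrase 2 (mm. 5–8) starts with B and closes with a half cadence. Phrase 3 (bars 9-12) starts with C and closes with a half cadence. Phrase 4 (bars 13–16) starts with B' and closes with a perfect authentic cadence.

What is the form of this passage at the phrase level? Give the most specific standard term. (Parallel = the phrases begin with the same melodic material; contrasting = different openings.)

Four phrases in two halves: the first half (bars 1-8) ends with a half cadence, the second (measures 9–16) with a perfect authentic cadence — a large antecedent–consequent pair, i.e. a double period.
Phrase 3 begins with different material from phrase 1, making it contrasting.

contrasting double period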